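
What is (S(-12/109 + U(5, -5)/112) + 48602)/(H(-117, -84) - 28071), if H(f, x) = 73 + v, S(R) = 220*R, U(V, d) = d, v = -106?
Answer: -49409803/28591136 ≈ -1.7282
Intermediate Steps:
H(f, x) = -33 (H(f, x) = 73 - 106 = -33)
(S(-12/109 + U(5, -5)/112) + 48602)/(H(-117, -84) - 28071) = (220*(-12/109 - 5/112) + 48602)/(-33 - 28071) = (220*(-12*1/109 - 5*1/112) + 48602)/(-28104) = (220*(-12/109 - 5/112) + 48602)*(-1/28104) = (220*(-1889/12208) + 48602)*(-1/28104) = (-103895/3052 + 48602)*(-1/28104) = (148229409/3052)*(-1/28104) = -49409803/28591136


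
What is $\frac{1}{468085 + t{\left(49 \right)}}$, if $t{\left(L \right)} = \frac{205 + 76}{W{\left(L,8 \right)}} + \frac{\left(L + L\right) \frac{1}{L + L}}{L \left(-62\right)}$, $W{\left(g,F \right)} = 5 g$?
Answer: $\frac{15190}{7110228567} \approx 2.1364 \cdot 10^{-6}$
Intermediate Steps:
$t{\left(L \right)} = \frac{17417}{310 L}$ ($t{\left(L \right)} = \frac{205 + 76}{5 L} + \frac{\left(L + L\right) \frac{1}{L + L}}{L \left(-62\right)} = 281 \frac{1}{5 L} + \frac{2 L \frac{1}{2 L}}{\left(-62\right) L} = \frac{281}{5 L} + 2 L \frac{1}{2 L} \left(- \frac{1}{62 L}\right) = \frac{281}{5 L} + 1 \left(- \frac{1}{62 L}\right) = \frac{281}{5 L} - \frac{1}{62 L} = \frac{17417}{310 L}$)
$\frac{1}{468085 + t{\left(49 \right)}} = \frac{1}{468085 + \frac{17417}{310 \cdot 49}} = \frac{1}{468085 + \frac{17417}{310} \cdot \frac{1}{49}} = \frac{1}{468085 + \frac{17417}{15190}} = \frac{1}{\frac{7110228567}{15190}} = \frac{15190}{7110228567}$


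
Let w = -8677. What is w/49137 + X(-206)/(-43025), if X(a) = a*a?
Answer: -2458505657/2114119425 ≈ -1.1629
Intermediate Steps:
X(a) = a²
w/49137 + X(-206)/(-43025) = -8677/49137 + (-206)²/(-43025) = -8677*1/49137 + 42436*(-1/43025) = -8677/49137 - 42436/43025 = -2458505657/2114119425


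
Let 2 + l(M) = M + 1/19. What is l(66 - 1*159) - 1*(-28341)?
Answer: 536675/19 ≈ 28246.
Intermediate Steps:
l(M) = -37/19 + M (l(M) = -2 + (M + 1/19) = -2 + (1/19 + M) = -37/19 + M)
l(66 - 1*159) - 1*(-28341) = (-37/19 + (66 - 1*159)) - 1*(-28341) = (-37/19 + (66 - 159)) + 28341 = (-37/19 - 93) + 28341 = -1804/19 + 28341 = 536675/19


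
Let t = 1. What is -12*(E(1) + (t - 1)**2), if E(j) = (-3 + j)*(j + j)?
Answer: 48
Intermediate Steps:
E(j) = 2*j*(-3 + j) (E(j) = (-3 + j)*(2*j) = 2*j*(-3 + j))
-12*(E(1) + (t - 1)**2) = -12*(2*1*(-3 + 1) + (1 - 1)**2) = -12*(2*1*(-2) + 0**2) = -12*(-4 + 0) = -12*(-4) = 48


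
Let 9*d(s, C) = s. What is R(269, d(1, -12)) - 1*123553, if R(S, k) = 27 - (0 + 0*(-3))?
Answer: -123526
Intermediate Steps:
d(s, C) = s/9
R(S, k) = 27 (R(S, k) = 27 - (0 + 0) = 27 - 1*0 = 27 + 0 = 27)
R(269, d(1, -12)) - 1*123553 = 27 - 1*123553 = 27 - 123553 = -123526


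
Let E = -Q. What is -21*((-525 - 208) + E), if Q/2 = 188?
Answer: 23289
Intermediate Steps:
Q = 376 (Q = 2*188 = 376)
E = -376 (E = -1*376 = -376)
-21*((-525 - 208) + E) = -21*((-525 - 208) - 376) = -21*(-733 - 376) = -21*(-1109) = 23289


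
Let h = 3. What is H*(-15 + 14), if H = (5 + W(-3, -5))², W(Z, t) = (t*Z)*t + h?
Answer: -4489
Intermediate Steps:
W(Z, t) = 3 + Z*t² (W(Z, t) = (t*Z)*t + 3 = (Z*t)*t + 3 = Z*t² + 3 = 3 + Z*t²)
H = 4489 (H = (5 + (3 - 3*(-5)²))² = (5 + (3 - 3*25))² = (5 + (3 - 75))² = (5 - 72)² = (-67)² = 4489)
H*(-15 + 14) = 4489*(-15 + 14) = 4489*(-1) = -4489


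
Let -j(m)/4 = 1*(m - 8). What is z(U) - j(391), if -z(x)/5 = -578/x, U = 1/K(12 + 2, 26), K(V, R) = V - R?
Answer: -33148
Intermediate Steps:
j(m) = 32 - 4*m (j(m) = -4*(m - 8) = -4*(-8 + m) = 32 - 4*m)
U = -1/12 (U = 1/((12 + 2) - 1*26) = 1/(14 - 26) = 1/(-12) = -1/12 ≈ -0.083333)
z(x) = 2890/x (z(x) = -(-2890)/x = 2890/x)
z(U) - j(391) = 2890/(-1/12) - (32 - 4*391) = 2890*(-12) - (32 - 1564) = -34680 - 1*(-1532) = -34680 + 1532 = -33148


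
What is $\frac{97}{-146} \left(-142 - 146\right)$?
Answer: $\frac{13968}{73} \approx 191.34$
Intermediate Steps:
$\frac{97}{-146} \left(-142 - 146\right) = 97 \left(- \frac{1}{146}\right) \left(-288\right) = \left(- \frac{97}{146}\right) \left(-288\right) = \frac{13968}{73}$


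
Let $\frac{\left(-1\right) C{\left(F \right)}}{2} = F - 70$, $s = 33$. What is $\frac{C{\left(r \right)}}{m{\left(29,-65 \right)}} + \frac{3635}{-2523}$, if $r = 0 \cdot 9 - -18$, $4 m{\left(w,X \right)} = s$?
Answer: $\frac{309871}{27753} \approx 11.165$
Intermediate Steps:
$m{\left(w,X \right)} = \frac{33}{4}$ ($m{\left(w,X \right)} = \frac{1}{4} \cdot 33 = \frac{33}{4}$)
$r = 18$ ($r = 0 + 18 = 18$)
$C{\left(F \right)} = 140 - 2 F$ ($C{\left(F \right)} = - 2 \left(F - 70\right) = - 2 \left(-70 + F\right) = 140 - 2 F$)
$\frac{C{\left(r \right)}}{m{\left(29,-65 \right)}} + \frac{3635}{-2523} = \frac{140 - 36}{\frac{33}{4}} + \frac{3635}{-2523} = \left(140 - 36\right) \frac{4}{33} + 3635 \left(- \frac{1}{2523}\right) = 104 \cdot \frac{4}{33} - \frac{3635}{2523} = \frac{416}{33} - \frac{3635}{2523} = \frac{309871}{27753}$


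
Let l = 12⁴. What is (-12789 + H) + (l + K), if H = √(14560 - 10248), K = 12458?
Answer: 20405 + 14*√22 ≈ 20471.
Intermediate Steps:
l = 20736
H = 14*√22 (H = √4312 = 14*√22 ≈ 65.666)
(-12789 + H) + (l + K) = (-12789 + 14*√22) + (20736 + 12458) = (-12789 + 14*√22) + 33194 = 20405 + 14*√22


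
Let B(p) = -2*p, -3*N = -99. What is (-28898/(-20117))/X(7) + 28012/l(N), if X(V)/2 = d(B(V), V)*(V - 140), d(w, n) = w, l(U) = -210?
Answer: -74947597997/561867810 ≈ -133.39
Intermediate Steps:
N = 33 (N = -1/3*(-99) = 33)
X(V) = -4*V*(-140 + V) (X(V) = 2*((-2*V)*(V - 140)) = 2*((-2*V)*(-140 + V)) = 2*(-2*V*(-140 + V)) = -4*V*(-140 + V))
(-28898/(-20117))/X(7) + 28012/l(N) = (-28898/(-20117))/((4*7*(140 - 1*7))) + 28012/(-210) = (-28898*(-1/20117))/((4*7*(140 - 7))) + 28012*(-1/210) = 28898/(20117*((4*7*133))) - 14006/105 = (28898/20117)/3724 - 14006/105 = (28898/20117)*(1/3724) - 14006/105 = 14449/37457854 - 14006/105 = -74947597997/561867810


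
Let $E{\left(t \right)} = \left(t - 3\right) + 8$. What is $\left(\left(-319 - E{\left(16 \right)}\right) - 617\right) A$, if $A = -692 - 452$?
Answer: $1094808$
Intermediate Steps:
$E{\left(t \right)} = 5 + t$ ($E{\left(t \right)} = \left(-3 + t\right) + 8 = 5 + t$)
$A = -1144$
$\left(\left(-319 - E{\left(16 \right)}\right) - 617\right) A = \left(\left(-319 - \left(5 + 16\right)\right) - 617\right) \left(-1144\right) = \left(\left(-319 - 21\right) - 617\right) \left(-1144\right) = \left(-340 - 617\right) \left(-1144\right) = \left(-957\right) \left(-1144\right) = 1094808$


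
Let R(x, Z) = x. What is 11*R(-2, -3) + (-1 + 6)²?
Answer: 3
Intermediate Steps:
11*R(-2, -3) + (-1 + 6)² = 11*(-2) + (-1 + 6)² = -22 + 5² = -22 + 25 = 3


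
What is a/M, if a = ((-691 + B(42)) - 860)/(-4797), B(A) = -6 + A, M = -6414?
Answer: -505/10255986 ≈ -4.9240e-5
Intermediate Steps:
a = 505/1599 (a = ((-691 + (-6 + 42)) - 860)/(-4797) = ((-691 + 36) - 860)*(-1/4797) = (-655 - 860)*(-1/4797) = -1515*(-1/4797) = 505/1599 ≈ 0.31582)
a/M = (505/1599)/(-6414) = (505/1599)*(-1/6414) = -505/10255986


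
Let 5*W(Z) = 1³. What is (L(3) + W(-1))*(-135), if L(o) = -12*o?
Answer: 4833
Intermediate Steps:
W(Z) = ⅕ (W(Z) = (⅕)*1³ = (⅕)*1 = ⅕)
(L(3) + W(-1))*(-135) = (-12*3 + ⅕)*(-135) = (-36 + ⅕)*(-135) = -179/5*(-135) = 4833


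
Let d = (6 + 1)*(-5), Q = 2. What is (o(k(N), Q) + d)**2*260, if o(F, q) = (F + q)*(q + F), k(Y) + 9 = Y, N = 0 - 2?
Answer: 550160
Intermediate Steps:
N = -2
k(Y) = -9 + Y
o(F, q) = (F + q)**2 (o(F, q) = (F + q)*(F + q) = (F + q)**2)
d = -35 (d = 7*(-5) = -35)
(o(k(N), Q) + d)**2*260 = (((-9 - 2) + 2)**2 - 35)**2*260 = ((-11 + 2)**2 - 35)**2*260 = ((-9)**2 - 35)**2*260 = (81 - 35)**2*260 = 46**2*260 = 2116*260 = 550160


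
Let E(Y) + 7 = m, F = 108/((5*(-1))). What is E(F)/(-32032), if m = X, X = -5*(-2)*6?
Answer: -53/32032 ≈ -0.0016546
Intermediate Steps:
F = -108/5 (F = 108/(-5) = 108*(-1/5) = -108/5 ≈ -21.600)
X = 60 (X = 10*6 = 60)
m = 60
E(Y) = 53 (E(Y) = -7 + 60 = 53)
E(F)/(-32032) = 53/(-32032) = 53*(-1/32032) = -53/32032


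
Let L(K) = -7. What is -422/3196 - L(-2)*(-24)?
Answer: -268675/1598 ≈ -168.13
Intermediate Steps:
-422/3196 - L(-2)*(-24) = -422/3196 - (-7)*(-24) = -422*1/3196 - 1*168 = -211/1598 - 168 = -268675/1598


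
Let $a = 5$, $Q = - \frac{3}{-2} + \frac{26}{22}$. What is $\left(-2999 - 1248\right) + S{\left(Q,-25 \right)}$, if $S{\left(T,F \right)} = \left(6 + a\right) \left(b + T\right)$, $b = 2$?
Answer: $- \frac{8391}{2} \approx -4195.5$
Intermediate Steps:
$Q = \frac{59}{22}$ ($Q = \left(-3\right) \left(- \frac{1}{2}\right) + 26 \cdot \frac{1}{22} = \frac{3}{2} + \frac{13}{11} = \frac{59}{22} \approx 2.6818$)
$S{\left(T,F \right)} = 22 + 11 T$ ($S{\left(T,F \right)} = \left(6 + 5\right) \left(2 + T\right) = 11 \left(2 + T\right) = 22 + 11 T$)
$\left(-2999 - 1248\right) + S{\left(Q,-25 \right)} = \left(-2999 - 1248\right) + \left(22 + 11 \cdot \frac{59}{22}\right) = -4247 + \left(22 + \frac{59}{2}\right) = -4247 + \frac{103}{2} = - \frac{8391}{2}$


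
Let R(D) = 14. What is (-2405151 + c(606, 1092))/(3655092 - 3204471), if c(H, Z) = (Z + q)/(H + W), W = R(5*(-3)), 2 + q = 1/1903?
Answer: -2837739384589/531669693060 ≈ -5.3374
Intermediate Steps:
q = -3805/1903 (q = -2 + 1/1903 = -3805/1903 ≈ -1.9995)
W = 14
c(H, Z) = (-3805/1903 + Z)/(14 + H) (c(H, Z) = (Z - 3805/1903)/(H + 14) = (-3805/1903 + Z)/(14 + H))
(-2405151 + c(606, 1092))/(3655092 - 3204471) = (-2405151 + (-3805/1903 + 1092)/(14 + 606))/(3655092 - 3204471) = (-2405151 + (2074271/1903)/620)/450621 = (-2405151 + (1/620)*(2074271/1903))*(1/450621) = (-2405151 + 2074271/1179860)*(1/450621) = -2837739384589/1179860*1/450621 = -2837739384589/531669693060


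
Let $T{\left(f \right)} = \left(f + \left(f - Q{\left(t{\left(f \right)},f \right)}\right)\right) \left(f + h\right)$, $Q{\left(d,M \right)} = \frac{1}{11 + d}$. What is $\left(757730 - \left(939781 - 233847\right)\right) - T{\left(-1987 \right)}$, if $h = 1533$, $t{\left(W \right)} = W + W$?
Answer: $- \frac{6944760746}{3963} \approx -1.7524 \cdot 10^{6}$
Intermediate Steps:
$t{\left(W \right)} = 2 W$
$T{\left(f \right)} = \left(1533 + f\right) \left(- \frac{1}{11 + 2 f} + 2 f\right)$ ($T{\left(f \right)} = \left(f + \left(f - \frac{1}{11 + 2 f}\right)\right) \left(f + 1533\right) = \left(- \frac{1}{11 + 2 f} + 2 f\right) \left(1533 + f\right) = \left(1533 + f\right) \left(- \frac{1}{11 + 2 f} + 2 f\right)$)
$\left(757730 - \left(939781 - 233847\right)\right) - T{\left(-1987 \right)} = \left(757730 - \left(939781 - 233847\right)\right) - \frac{-1533 - -1987 + 2 \left(-1987\right) \left(11 + 2 \left(-1987\right)\right) \left(1533 - 1987\right)}{11 + 2 \left(-1987\right)} = \left(757730 - 705934\right) - \frac{-1533 + 1987 + 2 \left(-1987\right) \left(11 - 3974\right) \left(-454\right)}{11 - 3974} = \left(757730 - 705934\right) - \frac{-1533 + 1987 + 2 \left(-1987\right) \left(-3963\right) \left(-454\right)}{-3963} = 51796 - - \frac{-1533 + 1987 - 7150028748}{3963} = 51796 - \left(- \frac{1}{3963}\right) \left(-7150028294\right) = 51796 - \frac{7150028294}{3963} = - \frac{6944760746}{3963}$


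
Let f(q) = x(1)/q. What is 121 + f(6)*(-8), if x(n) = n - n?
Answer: 121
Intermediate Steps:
x(n) = 0
f(q) = 0 (f(q) = 0/q = 0)
121 + f(6)*(-8) = 121 + 0*(-8) = 121 + 0 = 121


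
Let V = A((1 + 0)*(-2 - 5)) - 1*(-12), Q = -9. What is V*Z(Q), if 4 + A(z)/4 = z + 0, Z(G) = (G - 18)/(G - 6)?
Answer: -288/5 ≈ -57.600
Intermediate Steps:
Z(G) = (-18 + G)/(-6 + G)
A(z) = -16 + 4*z (A(z) = -16 + 4*(z + 0) = -16 + 4*z)
V = -32 (V = (-16 + 4*((1 + 0)*(-2 - 5))) - 1*(-12) = (-16 + 4*(1*(-7))) + 12 = (-16 + 4*(-7)) + 12 = (-16 - 28) + 12 = -44 + 12 = -32)
V*Z(Q) = -32*(-18 - 9)/(-6 - 9) = -32*(-27)/(-15) = -(-32)*(-27)/15 = -32*9/5 = -288/5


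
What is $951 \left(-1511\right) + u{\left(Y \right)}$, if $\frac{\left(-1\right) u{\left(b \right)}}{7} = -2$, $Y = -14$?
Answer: $-1436947$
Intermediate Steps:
$u{\left(b \right)} = 14$ ($u{\left(b \right)} = \left(-7\right) \left(-2\right) = 14$)
$951 \left(-1511\right) + u{\left(Y \right)} = 951 \left(-1511\right) + 14 = -1436961 + 14 = -1436947$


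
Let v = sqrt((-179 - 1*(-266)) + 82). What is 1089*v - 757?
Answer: 13400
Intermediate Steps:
v = 13 (v = sqrt((-179 + 266) + 82) = sqrt(87 + 82) = sqrt(169) = 13)
1089*v - 757 = 1089*13 - 757 = 14157 - 757 = 13400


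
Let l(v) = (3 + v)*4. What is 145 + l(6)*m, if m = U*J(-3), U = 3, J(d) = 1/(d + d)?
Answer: 127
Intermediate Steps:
J(d) = 1/(2*d)
m = -½ (m = 3*((½)/(-3)) = 3*((½)*(-⅓)) = 3*(-⅙) = -½ ≈ -0.50000)
l(v) = 12 + 4*v
145 + l(6)*m = 145 + (12 + 4*6)*(-½) = 145 + (12 + 24)*(-½) = 145 + 36*(-½) = 145 - 18 = 127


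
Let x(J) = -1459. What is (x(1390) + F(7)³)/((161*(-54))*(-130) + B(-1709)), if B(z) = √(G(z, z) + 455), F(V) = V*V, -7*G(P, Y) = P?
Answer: 459620916300/4470890366953 - 58095*√34258/4470890366953 ≈ 0.10280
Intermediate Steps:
G(P, Y) = -P/7
F(V) = V²
B(z) = √(455 - z/7) (B(z) = √(-z/7 + 455) = √(455 - z/7))
(x(1390) + F(7)³)/((161*(-54))*(-130) + B(-1709)) = (-1459 + (7²)³)/((161*(-54))*(-130) + √(22295 - 7*(-1709))/7) = (-1459 + 49³)/(-8694*(-130) + √(22295 + 11963)/7) = (-1459 + 117649)/(1130220 + √34258/7) = 116190/(1130220 + √34258/7)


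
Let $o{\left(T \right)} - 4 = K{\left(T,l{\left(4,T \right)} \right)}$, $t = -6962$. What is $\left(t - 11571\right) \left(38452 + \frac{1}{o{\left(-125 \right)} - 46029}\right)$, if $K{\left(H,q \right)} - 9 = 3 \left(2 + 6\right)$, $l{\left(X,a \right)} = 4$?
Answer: $- \frac{32775321070139}{45992} \approx -7.1263 \cdot 10^{8}$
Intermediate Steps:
$K{\left(H,q \right)} = 33$ ($K{\left(H,q \right)} = 9 + 3 \left(2 + 6\right) = 9 + 3 \cdot 8 = 9 + 24 = 33$)
$o{\left(T \right)} = 37$ ($o{\left(T \right)} = 4 + 33 = 37$)
$\left(t - 11571\right) \left(38452 + \frac{1}{o{\left(-125 \right)} - 46029}\right) = \left(-6962 - 11571\right) \left(38452 + \frac{1}{37 - 46029}\right) = - 18533 \left(38452 + \frac{1}{-45992}\right) = - 18533 \left(38452 - \frac{1}{45992}\right) = \left(-18533\right) \frac{1768484383}{45992} = - \frac{32775321070139}{45992}$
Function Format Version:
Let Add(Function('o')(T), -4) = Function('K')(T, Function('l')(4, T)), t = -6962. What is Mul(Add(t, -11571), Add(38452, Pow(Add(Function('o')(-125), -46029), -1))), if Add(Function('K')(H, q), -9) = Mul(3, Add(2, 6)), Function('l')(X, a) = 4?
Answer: Rational(-32775321070139, 45992) ≈ -7.1263e+8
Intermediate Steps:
Function('K')(H, q) = 33 (Function('K')(H, q) = Add(9, Mul(3, Add(2, 6))) = Add(9, Mul(3, 8)) = Add(9, 24) = 33)
Function('o')(T) = 37 (Function('o')(T) = Add(4, 33) = 37)
Mul(Add(t, -11571), Add(38452, Pow(Add(Function('o')(-125), -46029), -1))) = Mul(Add(-6962, -11571), Add(38452, Pow(Add(37, -46029), -1))) = Mul(-18533, Add(38452, Pow(-45992, -1))) = Mul(-18533, Add(38452, Rational(-1, 45992))) = Mul(-18533, Rational(1768484383, 45992)) = Rational(-32775321070139, 45992)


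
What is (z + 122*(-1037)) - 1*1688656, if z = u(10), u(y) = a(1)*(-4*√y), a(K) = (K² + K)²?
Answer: -1815170 - 16*√10 ≈ -1.8152e+6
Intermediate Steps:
a(K) = (K + K²)²
u(y) = -16*√y (u(y) = (1²*(1 + 1)²)*(-4*√y) = (1*2²)*(-4*√y) = (1*4)*(-4*√y) = 4*(-4*√y) = -16*√y)
z = -16*√10 ≈ -50.596
(z + 122*(-1037)) - 1*1688656 = (-16*√10 + 122*(-1037)) - 1*1688656 = (-16*√10 - 126514) - 1688656 = (-126514 - 16*√10) - 1688656 = -1815170 - 16*√10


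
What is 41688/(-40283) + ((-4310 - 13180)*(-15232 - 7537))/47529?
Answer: 5346636682426/638203569 ≈ 8377.6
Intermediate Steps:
41688/(-40283) + ((-4310 - 13180)*(-15232 - 7537))/47529 = 41688*(-1/40283) - 17490*(-22769)*(1/47529) = -41688/40283 + 398229810*(1/47529) = -41688/40283 + 132743270/15843 = 5346636682426/638203569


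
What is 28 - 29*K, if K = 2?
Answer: -30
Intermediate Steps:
28 - 29*K = 28 - 29*2 = 28 - 58 = -30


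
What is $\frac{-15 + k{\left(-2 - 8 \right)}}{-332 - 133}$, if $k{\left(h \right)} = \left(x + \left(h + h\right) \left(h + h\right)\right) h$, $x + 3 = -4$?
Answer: $\frac{263}{31} \approx 8.4839$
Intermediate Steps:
$x = -7$ ($x = -3 - 4 = -7$)
$k{\left(h \right)} = h \left(-7 + 4 h^{2}\right)$ ($k{\left(h \right)} = \left(-7 + \left(h + h\right) \left(h + h\right)\right) h = \left(-7 + 2 h 2 h\right) h = \left(-7 + 4 h^{2}\right) h = h \left(-7 + 4 h^{2}\right)$)
$\frac{-15 + k{\left(-2 - 8 \right)}}{-332 - 133} = \frac{-15 + \left(-2 - 8\right) \left(-7 + 4 \left(-2 - 8\right)^{2}\right)}{-332 - 133} = \frac{-15 + \left(-2 - 8\right) \left(-7 + 4 \left(-2 - 8\right)^{2}\right)}{-465} = \left(-15 - 10 \left(-7 + 4 \left(-10\right)^{2}\right)\right) \left(- \frac{1}{465}\right) = \left(-15 - 10 \left(-7 + 4 \cdot 100\right)\right) \left(- \frac{1}{465}\right) = \left(-15 - 10 \left(-7 + 400\right)\right) \left(- \frac{1}{465}\right) = \left(-15 - 3930\right) \left(- \frac{1}{465}\right) = \left(-3945\right) \left(- \frac{1}{465}\right) = \frac{263}{31}$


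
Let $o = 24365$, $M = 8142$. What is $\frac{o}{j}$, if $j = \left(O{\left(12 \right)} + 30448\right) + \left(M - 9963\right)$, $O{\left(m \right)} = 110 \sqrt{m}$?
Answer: $\frac{697496855}{819359929} - \frac{5360300 \sqrt{3}}{819359929} \approx 0.83994$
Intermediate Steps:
$j = 28627 + 220 \sqrt{3}$ ($j = \left(110 \sqrt{12} + 30448\right) + \left(8142 - 9963\right) = \left(110 \cdot 2 \sqrt{3} + 30448\right) - 1821 = \left(220 \sqrt{3} + 30448\right) - 1821 = \left(30448 + 220 \sqrt{3}\right) - 1821 = 28627 + 220 \sqrt{3} \approx 29008.0$)
$\frac{o}{j} = \frac{24365}{28627 + 220 \sqrt{3}}$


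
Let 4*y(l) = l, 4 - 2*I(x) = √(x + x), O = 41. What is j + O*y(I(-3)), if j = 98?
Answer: 237/2 - 41*I*√6/8 ≈ 118.5 - 12.554*I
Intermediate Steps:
I(x) = 2 - √2*√x/2 (I(x) = 2 - √(x + x)/2 = 2 - √2*√x/2)
y(l) = l/4
j + O*y(I(-3)) = 98 + 41*((2 - √2*√(-3)/2)/4) = 98 + 41*((2 - √2*I*√3/2)/4) = 98 + 41*((2 - I*√6/2)/4) = 98 + 41*(½ - I*√6/8) = 98 + (41/2 - 41*I*√6/8) = 237/2 - 41*I*√6/8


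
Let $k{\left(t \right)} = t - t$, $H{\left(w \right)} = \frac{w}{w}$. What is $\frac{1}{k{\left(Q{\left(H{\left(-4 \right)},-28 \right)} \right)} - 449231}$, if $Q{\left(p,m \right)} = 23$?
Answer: $- \frac{1}{449231} \approx -2.226 \cdot 10^{-6}$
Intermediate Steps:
$H{\left(w \right)} = 1$
$k{\left(t \right)} = 0$
$\frac{1}{k{\left(Q{\left(H{\left(-4 \right)},-28 \right)} \right)} - 449231} = \frac{1}{0 - 449231} = \frac{1}{-449231} = - \frac{1}{449231}$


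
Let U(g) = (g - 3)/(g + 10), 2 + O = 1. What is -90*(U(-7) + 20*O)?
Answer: 2100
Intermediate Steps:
O = -1 (O = -2 + 1 = -1)
U(g) = (-3 + g)/(10 + g)
-90*(U(-7) + 20*O) = -90*((-3 - 7)/(10 - 7) + 20*(-1)) = -90*(-10/3 - 20) = -90*(-70/3) = 2100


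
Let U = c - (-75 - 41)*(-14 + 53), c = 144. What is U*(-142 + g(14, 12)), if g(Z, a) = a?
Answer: -606840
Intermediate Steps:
U = 4668 (U = 144 - (-75 - 41)*(-14 + 53) = 144 - (-116)*39 = 144 - 1*(-4524) = 144 + 4524 = 4668)
U*(-142 + g(14, 12)) = 4668*(-142 + 12) = 4668*(-130) = -606840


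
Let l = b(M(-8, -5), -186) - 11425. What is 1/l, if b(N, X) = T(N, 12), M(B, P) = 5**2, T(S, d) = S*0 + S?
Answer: -1/11400 ≈ -8.7719e-5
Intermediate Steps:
T(S, d) = S (T(S, d) = 0 + S = S)
M(B, P) = 25
b(N, X) = N
l = -11400 (l = 25 - 11425 = -11400)
1/l = 1/(-11400) = -1/11400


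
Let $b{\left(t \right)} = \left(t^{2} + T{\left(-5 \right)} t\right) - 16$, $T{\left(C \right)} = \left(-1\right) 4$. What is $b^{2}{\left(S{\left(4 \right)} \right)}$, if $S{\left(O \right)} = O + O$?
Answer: $256$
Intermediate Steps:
$S{\left(O \right)} = 2 O$
$T{\left(C \right)} = -4$
$b{\left(t \right)} = -16 + t^{2} - 4 t$ ($b{\left(t \right)} = \left(t^{2} - 4 t\right) - 16 = -16 + t^{2} - 4 t$)
$b^{2}{\left(S{\left(4 \right)} \right)} = \left(-16 + \left(2 \cdot 4\right)^{2} - 4 \cdot 2 \cdot 4\right)^{2} = \left(-16 + 8^{2} - 32\right)^{2} = \left(-16 + 64 - 32\right)^{2} = 16^{2} = 256$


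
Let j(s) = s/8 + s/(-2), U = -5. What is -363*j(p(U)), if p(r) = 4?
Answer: 1089/2 ≈ 544.50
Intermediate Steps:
j(s) = -3*s/8 (j(s) = s*(1/8) + s*(-1/2) = s/8 - s/2 = -3*s/8)
-363*j(p(U)) = -(-1089)*4/8 = -363*(-3/2) = 1089/2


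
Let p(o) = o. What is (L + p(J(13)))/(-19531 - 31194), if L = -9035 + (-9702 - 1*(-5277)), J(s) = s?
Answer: 13447/50725 ≈ 0.26510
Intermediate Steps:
L = -13460 (L = -9035 + (-9702 + 5277) = -9035 - 4425 = -13460)
(L + p(J(13)))/(-19531 - 31194) = (-13460 + 13)/(-19531 - 31194) = -13447/(-50725) = -13447*(-1/50725) = 13447/50725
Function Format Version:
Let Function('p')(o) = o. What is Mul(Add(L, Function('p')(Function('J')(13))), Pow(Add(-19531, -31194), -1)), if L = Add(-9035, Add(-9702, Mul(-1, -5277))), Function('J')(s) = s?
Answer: Rational(13447, 50725) ≈ 0.26510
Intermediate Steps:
L = -13460 (L = Add(-9035, Add(-9702, 5277)) = Add(-9035, -4425) = -13460)
Mul(Add(L, Function('p')(Function('J')(13))), Pow(Add(-19531, -31194), -1)) = Mul(Add(-13460, 13), Pow(Add(-19531, -31194), -1)) = Mul(-13447, Pow(-50725, -1)) = Mul(-13447, Rational(-1, 50725)) = Rational(13447, 50725)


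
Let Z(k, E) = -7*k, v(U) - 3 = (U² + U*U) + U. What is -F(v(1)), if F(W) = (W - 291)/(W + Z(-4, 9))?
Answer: 285/34 ≈ 8.3824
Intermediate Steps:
v(U) = 3 + U + 2*U² (v(U) = 3 + ((U² + U*U) + U) = 3 + ((U² + U²) + U) = 3 + (2*U² + U) = 3 + (U + 2*U²) = 3 + U + 2*U²)
F(W) = (-291 + W)/(28 + W) (F(W) = (W - 291)/(W - 7*(-4)) = (-291 + W)/(W + 28) = (-291 + W)/(28 + W))
-F(v(1)) = -(-291 + (3 + 1 + 2*1²))/(28 + (3 + 1 + 2*1²)) = -(-291 + (3 + 1 + 2*1))/(28 + (3 + 1 + 2*1)) = -(-291 + (3 + 1 + 2))/(28 + (3 + 1 + 2)) = -(-291 + 6)/(28 + 6) = -(-285)/34 = -1*(-285/34) = 285/34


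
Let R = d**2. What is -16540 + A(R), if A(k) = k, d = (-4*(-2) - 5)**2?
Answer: -16459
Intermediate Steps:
d = 9 (d = (8 - 5)**2 = 3**2 = 9)
R = 81 (R = 9**2 = 81)
-16540 + A(R) = -16540 + 81 = -16459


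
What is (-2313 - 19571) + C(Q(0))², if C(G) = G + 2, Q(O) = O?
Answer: -21880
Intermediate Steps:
C(G) = 2 + G
(-2313 - 19571) + C(Q(0))² = (-2313 - 19571) + (2 + 0)² = -21884 + 2² = -21884 + 4 = -21880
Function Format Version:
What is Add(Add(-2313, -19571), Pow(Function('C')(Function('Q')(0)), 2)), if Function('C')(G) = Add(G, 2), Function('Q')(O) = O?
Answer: -21880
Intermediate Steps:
Function('C')(G) = Add(2, G)
Add(Add(-2313, -19571), Pow(Function('C')(Function('Q')(0)), 2)) = Add(Add(-2313, -19571), Pow(Add(2, 0), 2)) = Add(-21884, Pow(2, 2)) = Add(-21884, 4) = -21880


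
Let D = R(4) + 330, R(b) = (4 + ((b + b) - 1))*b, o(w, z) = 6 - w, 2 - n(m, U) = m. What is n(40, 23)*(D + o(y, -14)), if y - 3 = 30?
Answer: -13186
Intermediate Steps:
y = 33 (y = 3 + 30 = 33)
n(m, U) = 2 - m
R(b) = b*(3 + 2*b) (R(b) = (4 + (2*b - 1))*b = (4 + (-1 + 2*b))*b = (3 + 2*b)*b = b*(3 + 2*b))
D = 374 (D = 4*(3 + 2*4) + 330 = 4*(3 + 8) + 330 = 4*11 + 330 = 44 + 330 = 374)
n(40, 23)*(D + o(y, -14)) = (2 - 1*40)*(374 + (6 - 1*33)) = (2 - 40)*(374 + (6 - 33)) = -38*(374 - 27) = -38*347 = -13186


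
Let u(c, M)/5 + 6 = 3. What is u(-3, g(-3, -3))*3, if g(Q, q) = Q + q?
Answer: -45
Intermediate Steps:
u(c, M) = -15 (u(c, M) = -30 + 5*3 = -30 + 15 = -15)
u(-3, g(-3, -3))*3 = -15*3 = -45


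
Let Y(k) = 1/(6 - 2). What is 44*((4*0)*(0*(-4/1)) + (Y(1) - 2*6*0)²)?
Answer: 11/4 ≈ 2.7500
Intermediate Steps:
Y(k) = ¼ (Y(k) = 1/4 = ¼)
44*((4*0)*(0*(-4/1)) + (Y(1) - 2*6*0)²) = 44*((4*0)*(0*(-4/1)) + (¼ - 2*6*0)²) = 44*(0*(0*(-4*1)) + (¼ - 12*0)²) = 44*(0*(0*(-4)) + (¼ + 0)²) = 44*(0*0 + (¼)²) = 44*(0 + 1/16) = 44*(1/16) = 11/4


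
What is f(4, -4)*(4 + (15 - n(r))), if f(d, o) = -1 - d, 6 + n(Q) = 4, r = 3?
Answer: -105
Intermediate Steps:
n(Q) = -2 (n(Q) = -6 + 4 = -2)
f(4, -4)*(4 + (15 - n(r))) = (-1 - 1*4)*(4 + (15 - 1*(-2))) = (-1 - 4)*(4 + (15 + 2)) = -5*(4 + 17) = -5*21 = -105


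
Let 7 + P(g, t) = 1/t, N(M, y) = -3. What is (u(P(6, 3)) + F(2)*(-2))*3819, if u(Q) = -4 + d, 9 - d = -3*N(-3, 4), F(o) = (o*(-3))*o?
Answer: 76380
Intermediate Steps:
F(o) = -3*o² (F(o) = (-3*o)*o = -3*o²)
d = 0 (d = 9 - (-3)*(-3) = 9 - 1*9 = 9 - 9 = 0)
P(g, t) = -7 + 1/t
u(Q) = -4 (u(Q) = -4 + 0 = -4)
(u(P(6, 3)) + F(2)*(-2))*3819 = (-4 - 3*2²*(-2))*3819 = (-4 - 3*4*(-2))*3819 = (-4 - 12*(-2))*3819 = (-4 + 24)*3819 = 20*3819 = 76380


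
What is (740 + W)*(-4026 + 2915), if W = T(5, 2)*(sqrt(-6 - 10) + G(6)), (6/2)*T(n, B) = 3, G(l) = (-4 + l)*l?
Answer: -835472 - 4444*I ≈ -8.3547e+5 - 4444.0*I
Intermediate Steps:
G(l) = l*(-4 + l)
T(n, B) = 1 (T(n, B) = (1/3)*3 = 1)
W = 12 + 4*I (W = 1*(sqrt(-6 - 10) + 6*(-4 + 6)) = 1*(sqrt(-16) + 6*2) = 1*(4*I + 12) = 1*(12 + 4*I) = 12 + 4*I ≈ 12.0 + 4.0*I)
(740 + W)*(-4026 + 2915) = (740 + (12 + 4*I))*(-4026 + 2915) = (752 + 4*I)*(-1111) = -835472 - 4444*I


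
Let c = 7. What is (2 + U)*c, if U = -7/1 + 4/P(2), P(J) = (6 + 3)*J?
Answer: -301/9 ≈ -33.444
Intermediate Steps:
P(J) = 9*J
U = -61/9 (U = -7/1 + 4/((9*2)) = -7*1 + 4/18 = -7 + 4*(1/18) = -7 + 2/9 = -61/9 ≈ -6.7778)
(2 + U)*c = (2 - 61/9)*7 = -43/9*7 = -301/9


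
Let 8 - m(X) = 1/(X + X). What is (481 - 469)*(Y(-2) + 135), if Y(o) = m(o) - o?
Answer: 1743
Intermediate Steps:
m(X) = 8 - 1/(2*X) (m(X) = 8 - 1/(X + X) = 8 - 1/(2*X))
Y(o) = 8 - o - 1/(2*o) (Y(o) = (8 - 1/(2*o)) - o = 8 - o - 1/(2*o))
(481 - 469)*(Y(-2) + 135) = (481 - 469)*((8 - 1*(-2) - ½/(-2)) + 135) = 12*((8 + 2 - ½*(-½)) + 135) = 12*((8 + 2 + ¼) + 135) = 12*(41/4 + 135) = 12*(581/4) = 1743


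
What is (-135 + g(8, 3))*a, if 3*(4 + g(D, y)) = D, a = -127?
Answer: 51943/3 ≈ 17314.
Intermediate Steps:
g(D, y) = -4 + D/3
(-135 + g(8, 3))*a = (-135 + (-4 + (1/3)*8))*(-127) = (-135 + (-4 + 8/3))*(-127) = (-135 - 4/3)*(-127) = -409/3*(-127) = 51943/3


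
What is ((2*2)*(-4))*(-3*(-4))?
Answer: -192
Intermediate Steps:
((2*2)*(-4))*(-3*(-4)) = (4*(-4))*12 = -16*12 = -192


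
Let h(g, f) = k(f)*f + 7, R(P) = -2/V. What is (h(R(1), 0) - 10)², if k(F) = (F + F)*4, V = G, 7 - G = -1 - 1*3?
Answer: 9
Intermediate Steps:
G = 11 (G = 7 - (-1 - 1*3) = 7 - (-1 - 3) = 7 - 1*(-4) = 7 + 4 = 11)
V = 11
k(F) = 8*F (k(F) = (2*F)*4 = 8*F)
R(P) = -2/11
h(g, f) = 7 + 8*f² (h(g, f) = (8*f)*f + 7 = 8*f² + 7 = 7 + 8*f²)
(h(R(1), 0) - 10)² = ((7 + 8*0²) - 10)² = ((7 + 8*0) - 10)² = ((7 + 0) - 10)² = (7 - 10)² = (-3)² = 9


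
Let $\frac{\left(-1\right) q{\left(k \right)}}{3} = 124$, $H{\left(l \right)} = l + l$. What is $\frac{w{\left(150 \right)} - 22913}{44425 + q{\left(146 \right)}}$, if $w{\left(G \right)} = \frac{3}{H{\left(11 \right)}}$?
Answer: $- \frac{504083}{969166} \approx -0.52012$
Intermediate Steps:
$H{\left(l \right)} = 2 l$
$q{\left(k \right)} = -372$ ($q{\left(k \right)} = \left(-3\right) 124 = -372$)
$w{\left(G \right)} = \frac{3}{22}$ ($w{\left(G \right)} = \frac{3}{2 \cdot 11} = \frac{3}{22}$)
$\frac{w{\left(150 \right)} - 22913}{44425 + q{\left(146 \right)}} = \frac{\frac{3}{22} - 22913}{44425 - 372} = - \frac{504083}{22 \cdot 44053} = \left(- \frac{504083}{22}\right) \frac{1}{44053} = - \frac{504083}{969166}$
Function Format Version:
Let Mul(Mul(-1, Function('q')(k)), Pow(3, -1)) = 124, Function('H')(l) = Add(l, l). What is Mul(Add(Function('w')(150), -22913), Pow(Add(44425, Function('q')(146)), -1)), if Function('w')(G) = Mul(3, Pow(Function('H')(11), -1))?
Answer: Rational(-504083, 969166) ≈ -0.52012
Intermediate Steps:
Function('H')(l) = Mul(2, l)
Function('q')(k) = -372 (Function('q')(k) = Mul(-3, 124) = -372)
Function('w')(G) = Rational(3, 22) (Function('w')(G) = Mul(3, Pow(Mul(2, 11), -1)) = Mul(3, Pow(22, -1)) = Mul(3, Rational(1, 22)) = Rational(3, 22))
Mul(Add(Function('w')(150), -22913), Pow(Add(44425, Function('q')(146)), -1)) = Mul(Add(Rational(3, 22), -22913), Pow(Add(44425, -372), -1)) = Mul(Rational(-504083, 22), Pow(44053, -1)) = Mul(Rational(-504083, 22), Rational(1, 44053)) = Rational(-504083, 969166)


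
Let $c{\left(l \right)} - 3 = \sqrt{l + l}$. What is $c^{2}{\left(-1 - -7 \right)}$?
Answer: $21 + 12 \sqrt{3} \approx 41.785$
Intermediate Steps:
$c{\left(l \right)} = 3 + \sqrt{2} \sqrt{l}$ ($c{\left(l \right)} = 3 + \sqrt{l + l} = 3 + \sqrt{2 l} = 3 + \sqrt{2} \sqrt{l}$)
$c^{2}{\left(-1 - -7 \right)} = \left(3 + \sqrt{2} \sqrt{-1 - -7}\right)^{2} = \left(3 + \sqrt{2} \sqrt{-1 + 7}\right)^{2} = \left(3 + \sqrt{2} \sqrt{6}\right)^{2} = \left(3 + 2 \sqrt{3}\right)^{2}$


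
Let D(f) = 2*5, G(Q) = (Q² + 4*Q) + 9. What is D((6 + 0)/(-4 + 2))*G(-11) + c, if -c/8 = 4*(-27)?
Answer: 1724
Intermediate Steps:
G(Q) = 9 + Q² + 4*Q
D(f) = 10
c = 864 (c = -32*(-27) = -8*(-108) = 864)
D((6 + 0)/(-4 + 2))*G(-11) + c = 10*(9 + (-11)² + 4*(-11)) + 864 = 10*(9 + 121 - 44) + 864 = 10*86 + 864 = 860 + 864 = 1724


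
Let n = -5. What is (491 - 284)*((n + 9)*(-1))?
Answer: -828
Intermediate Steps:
(491 - 284)*((n + 9)*(-1)) = (491 - 284)*((-5 + 9)*(-1)) = 207*(4*(-1)) = 207*(-4) = -828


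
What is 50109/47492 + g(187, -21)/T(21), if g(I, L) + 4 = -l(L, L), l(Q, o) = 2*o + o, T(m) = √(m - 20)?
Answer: 2852137/47492 ≈ 60.055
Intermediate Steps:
T(m) = √(-20 + m)
l(Q, o) = 3*o
g(I, L) = -4 - 3*L
50109/47492 + g(187, -21)/T(21) = 50109/47492 + (-4 - 3*(-21))/(√(-20 + 21)) = 50109*(1/47492) + (-4 + 63)/(√1) = 50109/47492 + 59/1 = 50109/47492 + 59*1 = 50109/47492 + 59 = 2852137/47492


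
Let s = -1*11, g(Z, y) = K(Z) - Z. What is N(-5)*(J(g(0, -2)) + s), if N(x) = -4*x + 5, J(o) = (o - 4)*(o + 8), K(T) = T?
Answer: -1075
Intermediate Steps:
g(Z, y) = 0 (g(Z, y) = Z - Z = 0)
J(o) = (-4 + o)*(8 + o)
s = -11
N(x) = 5 - 4*x
N(-5)*(J(g(0, -2)) + s) = (5 - 4*(-5))*((-32 + 0**2 + 4*0) - 11) = (5 + 20)*((-32 + 0 + 0) - 11) = 25*(-32 - 11) = 25*(-43) = -1075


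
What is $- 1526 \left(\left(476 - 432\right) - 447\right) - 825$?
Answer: $614153$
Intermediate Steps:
$- 1526 \left(\left(476 - 432\right) - 447\right) - 825 = - 1526 \left(44 - 447\right) - 825 = \left(-1526\right) \left(-403\right) - 825 = 614978 - 825 = 614153$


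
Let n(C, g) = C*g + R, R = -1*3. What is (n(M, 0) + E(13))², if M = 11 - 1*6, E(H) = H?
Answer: 100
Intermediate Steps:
M = 5 (M = 11 - 6 = 5)
R = -3
n(C, g) = -3 + C*g (n(C, g) = C*g - 3 = -3 + C*g)
(n(M, 0) + E(13))² = ((-3 + 5*0) + 13)² = ((-3 + 0) + 13)² = (-3 + 13)² = 10² = 100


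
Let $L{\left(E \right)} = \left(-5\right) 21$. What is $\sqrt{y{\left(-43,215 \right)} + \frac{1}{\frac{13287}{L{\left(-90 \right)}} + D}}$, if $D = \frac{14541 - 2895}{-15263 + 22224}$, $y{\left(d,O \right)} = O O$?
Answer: $\frac{8 \sqrt{668484296681409590}}{30422659} \approx 215.0$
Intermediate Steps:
$L{\left(E \right)} = -105$
$y{\left(d,O \right)} = O^{2}$
$D = \frac{11646}{6961} \approx 1.673$
$\sqrt{y{\left(-43,215 \right)} + \frac{1}{\frac{13287}{L{\left(-90 \right)}} + D}} = \sqrt{215^{2} + \frac{1}{\frac{13287}{-105} + \frac{11646}{6961}}} = \sqrt{46225 + \frac{1}{13287 \left(- \frac{1}{105}\right) + \frac{11646}{6961}}} = \sqrt{46225 + \frac{1}{- \frac{4429}{35} + \frac{11646}{6961}}} = \sqrt{46225 + \frac{1}{- \frac{30422659}{243635}}} = \sqrt{46225 - \frac{243635}{30422659}} = \sqrt{\frac{1406287168640}{30422659}} = \frac{8 \sqrt{668484296681409590}}{30422659}$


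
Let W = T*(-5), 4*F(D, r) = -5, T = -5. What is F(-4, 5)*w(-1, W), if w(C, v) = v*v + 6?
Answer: -3155/4 ≈ -788.75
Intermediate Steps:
F(D, r) = -5/4 (F(D, r) = (¼)*(-5) = -5/4)
W = 25 (W = -5*(-5) = 25)
w(C, v) = 6 + v² (w(C, v) = v² + 6 = 6 + v²)
F(-4, 5)*w(-1, W) = -5*(6 + 25²)/4 = -5*(6 + 625)/4 = -5/4*631 = -3155/4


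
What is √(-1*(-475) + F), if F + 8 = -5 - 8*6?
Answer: 3*√46 ≈ 20.347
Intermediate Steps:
F = -61 (F = -8 + (-5 - 8*6) = -8 + (-5 - 48) = -8 - 53 = -61)
√(-1*(-475) + F) = √(-1*(-475) - 61) = √(475 - 61) = √414 = 3*√46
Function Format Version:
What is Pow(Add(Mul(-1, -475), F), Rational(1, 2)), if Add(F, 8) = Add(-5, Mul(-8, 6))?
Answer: Mul(3, Pow(46, Rational(1, 2))) ≈ 20.347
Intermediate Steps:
F = -61 (F = Add(-8, Add(-5, Mul(-8, 6))) = Add(-8, Add(-5, -48)) = Add(-8, -53) = -61)
Pow(Add(Mul(-1, -475), F), Rational(1, 2)) = Pow(Add(Mul(-1, -475), -61), Rational(1, 2)) = Pow(Add(475, -61), Rational(1, 2)) = Pow(414, Rational(1, 2)) = Mul(3, Pow(46, Rational(1, 2)))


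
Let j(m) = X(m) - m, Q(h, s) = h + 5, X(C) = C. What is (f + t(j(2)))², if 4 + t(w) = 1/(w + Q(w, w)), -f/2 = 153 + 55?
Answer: 4405801/25 ≈ 1.7623e+5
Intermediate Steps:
Q(h, s) = 5 + h
j(m) = 0 (j(m) = m - m = 0)
f = -416 (f = -2*(153 + 55) = -2*208 = -416)
t(w) = -4 + 1/(5 + 2*w) (t(w) = -4 + 1/(w + (5 + w)) = -4 + 1/(5 + 2*w))
(f + t(j(2)))² = (-416 + (-19 - 8*0)/(5 + 2*0))² = (-416 + (-19 + 0)/(5 + 0))² = (-416 - 19/5)² = (-2099/5)² = 4405801/25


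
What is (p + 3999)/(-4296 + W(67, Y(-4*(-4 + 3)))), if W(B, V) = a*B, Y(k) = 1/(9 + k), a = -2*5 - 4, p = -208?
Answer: -3791/5234 ≈ -0.72430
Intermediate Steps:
a = -14 (a = -10 - 4 = -14)
W(B, V) = -14*B
(p + 3999)/(-4296 + W(67, Y(-4*(-4 + 3)))) = (-208 + 3999)/(-4296 - 14*67) = 3791/(-4296 - 938) = 3791/(-5234) = 3791*(-1/5234) = -3791/5234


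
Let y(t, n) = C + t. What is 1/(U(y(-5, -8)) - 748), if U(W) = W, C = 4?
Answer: -1/749 ≈ -0.0013351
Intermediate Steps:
y(t, n) = 4 + t
1/(U(y(-5, -8)) - 748) = 1/((4 - 5) - 748) = 1/(-1 - 748) = 1/(-749) = -1/749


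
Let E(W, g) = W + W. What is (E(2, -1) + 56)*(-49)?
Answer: -2940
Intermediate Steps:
E(W, g) = 2*W
(E(2, -1) + 56)*(-49) = (2*2 + 56)*(-49) = (4 + 56)*(-49) = 60*(-49) = -2940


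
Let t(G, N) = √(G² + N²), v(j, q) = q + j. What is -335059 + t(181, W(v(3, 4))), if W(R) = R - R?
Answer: -334878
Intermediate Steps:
v(j, q) = j + q
W(R) = 0
-335059 + t(181, W(v(3, 4))) = -335059 + √(181² + 0²) = -335059 + √(32761 + 0) = -335059 + √32761 = -335059 + 181 = -334878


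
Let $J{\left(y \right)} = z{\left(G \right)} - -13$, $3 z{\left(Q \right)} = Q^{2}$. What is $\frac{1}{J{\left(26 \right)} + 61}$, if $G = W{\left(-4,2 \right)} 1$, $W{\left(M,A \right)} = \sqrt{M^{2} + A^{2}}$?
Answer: $\frac{3}{242} \approx 0.012397$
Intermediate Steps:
$W{\left(M,A \right)} = \sqrt{A^{2} + M^{2}}$
$G = 2 \sqrt{5}$ ($G = \sqrt{2^{2} + \left(-4\right)^{2}} \cdot 1 = \sqrt{4 + 16} \cdot 1 = \sqrt{20} \cdot 1 = 2 \sqrt{5} \cdot 1 = 2 \sqrt{5} \approx 4.4721$)
$z{\left(Q \right)} = \frac{Q^{2}}{3}$
$J{\left(y \right)} = \frac{59}{3}$ ($J{\left(y \right)} = \frac{\left(2 \sqrt{5}\right)^{2}}{3} - -13 = \frac{1}{3} \cdot 20 + 13 = \frac{20}{3} + 13 = \frac{59}{3}$)
$\frac{1}{J{\left(26 \right)} + 61} = \frac{1}{\frac{59}{3} + 61} = \frac{1}{\frac{242}{3}} = \frac{3}{242}$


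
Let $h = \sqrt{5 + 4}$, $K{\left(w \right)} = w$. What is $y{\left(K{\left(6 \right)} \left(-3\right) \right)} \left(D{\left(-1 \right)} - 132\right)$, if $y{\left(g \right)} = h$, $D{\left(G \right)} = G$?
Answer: $-399$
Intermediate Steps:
$h = 3$ ($h = \sqrt{9} = 3$)
$y{\left(g \right)} = 3$
$y{\left(K{\left(6 \right)} \left(-3\right) \right)} \left(D{\left(-1 \right)} - 132\right) = 3 \left(-1 - 132\right) = 3 \left(-133\right) = -399$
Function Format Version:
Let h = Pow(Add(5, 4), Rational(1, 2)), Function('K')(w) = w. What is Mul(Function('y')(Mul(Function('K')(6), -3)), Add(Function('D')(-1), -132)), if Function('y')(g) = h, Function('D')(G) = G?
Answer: -399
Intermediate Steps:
h = 3 (h = Pow(9, Rational(1, 2)) = 3)
Function('y')(g) = 3
Mul(Function('y')(Mul(Function('K')(6), -3)), Add(Function('D')(-1), -132)) = Mul(3, Add(-1, -132)) = Mul(3, -133) = -399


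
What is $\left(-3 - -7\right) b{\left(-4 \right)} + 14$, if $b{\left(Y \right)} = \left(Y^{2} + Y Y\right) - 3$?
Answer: $130$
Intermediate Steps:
$b{\left(Y \right)} = -3 + 2 Y^{2}$ ($b{\left(Y \right)} = \left(Y^{2} + Y^{2}\right) - 3 = 2 Y^{2} - 3 = -3 + 2 Y^{2}$)
$\left(-3 - -7\right) b{\left(-4 \right)} + 14 = \left(-3 - -7\right) \left(-3 + 2 \left(-4\right)^{2}\right) + 14 = \left(-3 + 7\right) \left(-3 + 2 \cdot 16\right) + 14 = 4 \left(-3 + 32\right) + 14 = 4 \cdot 29 + 14 = 116 + 14 = 130$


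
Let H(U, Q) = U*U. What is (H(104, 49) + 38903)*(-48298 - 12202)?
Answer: -3007999500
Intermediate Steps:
H(U, Q) = U²
(H(104, 49) + 38903)*(-48298 - 12202) = (104² + 38903)*(-48298 - 12202) = (10816 + 38903)*(-60500) = 49719*(-60500) = -3007999500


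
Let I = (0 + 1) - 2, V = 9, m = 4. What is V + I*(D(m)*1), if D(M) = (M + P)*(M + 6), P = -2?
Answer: -11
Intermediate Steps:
I = -1 (I = 1 - 2 = -1)
D(M) = (-2 + M)*(6 + M) (D(M) = (M - 2)*(M + 6) = (-2 + M)*(6 + M))
V + I*(D(m)*1) = 9 - (-12 + 4² + 4*4) = 9 - (-12 + 16 + 16) = 9 - 20 = -11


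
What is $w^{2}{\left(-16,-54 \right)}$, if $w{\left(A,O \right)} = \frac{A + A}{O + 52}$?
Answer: $256$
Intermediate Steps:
$w{\left(A,O \right)} = \frac{2 A}{52 + O}$
$w^{2}{\left(-16,-54 \right)} = \left(2 \left(-16\right) \frac{1}{52 - 54}\right)^{2} = \left(2 \left(-16\right) \frac{1}{-2}\right)^{2} = \left(2 \left(-16\right) \left(- \frac{1}{2}\right)\right)^{2} = 16^{2} = 256$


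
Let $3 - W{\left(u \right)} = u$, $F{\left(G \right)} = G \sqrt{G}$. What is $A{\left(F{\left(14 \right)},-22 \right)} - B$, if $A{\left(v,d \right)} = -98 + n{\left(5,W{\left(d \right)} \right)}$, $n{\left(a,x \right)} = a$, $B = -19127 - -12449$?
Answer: $6585$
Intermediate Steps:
$F{\left(G \right)} = G^{\frac{3}{2}}$
$W{\left(u \right)} = 3 - u$
$B = -6678$ ($B = -19127 + 12449 = -6678$)
$A{\left(v,d \right)} = -93$ ($A{\left(v,d \right)} = -98 + 5 = -93$)
$A{\left(F{\left(14 \right)},-22 \right)} - B = -93 - -6678 = -93 + 6678 = 6585$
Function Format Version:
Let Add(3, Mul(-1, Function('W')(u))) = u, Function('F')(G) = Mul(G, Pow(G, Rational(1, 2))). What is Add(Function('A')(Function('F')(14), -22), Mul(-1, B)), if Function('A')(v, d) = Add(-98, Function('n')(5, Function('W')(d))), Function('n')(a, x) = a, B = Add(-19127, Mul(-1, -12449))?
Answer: 6585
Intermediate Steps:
Function('F')(G) = Pow(G, Rational(3, 2))
Function('W')(u) = Add(3, Mul(-1, u))
B = -6678 (B = Add(-19127, 12449) = -6678)
Function('A')(v, d) = -93 (Function('A')(v, d) = Add(-98, 5) = -93)
Add(Function('A')(Function('F')(14), -22), Mul(-1, B)) = Add(-93, Mul(-1, -6678)) = Add(-93, 6678) = 6585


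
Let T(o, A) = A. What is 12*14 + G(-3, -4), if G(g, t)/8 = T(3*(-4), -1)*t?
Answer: 200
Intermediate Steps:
G(g, t) = -8*t (G(g, t) = 8*(-t) = -8*t)
12*14 + G(-3, -4) = 12*14 - 8*(-4) = 168 + 32 = 200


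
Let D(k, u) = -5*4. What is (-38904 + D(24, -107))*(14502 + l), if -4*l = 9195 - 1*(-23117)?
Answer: -250047776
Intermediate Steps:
l = -8078 (l = -(9195 - 1*(-23117))/4 = -(9195 + 23117)/4 = -¼*32312 = -8078)
D(k, u) = -20
(-38904 + D(24, -107))*(14502 + l) = (-38904 - 20)*(14502 - 8078) = -38924*6424 = -250047776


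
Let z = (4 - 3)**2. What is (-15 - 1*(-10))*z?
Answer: -5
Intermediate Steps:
z = 1 (z = 1**2 = 1)
(-15 - 1*(-10))*z = (-15 - 1*(-10))*1 = (-15 + 10)*1 = -5*1 = -5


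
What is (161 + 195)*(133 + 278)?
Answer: 146316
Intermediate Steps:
(161 + 195)*(133 + 278) = 356*411 = 146316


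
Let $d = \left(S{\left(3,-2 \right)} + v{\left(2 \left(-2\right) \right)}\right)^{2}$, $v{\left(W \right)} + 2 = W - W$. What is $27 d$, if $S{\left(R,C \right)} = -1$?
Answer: $243$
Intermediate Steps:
$v{\left(W \right)} = -2$ ($v{\left(W \right)} = -2 + \left(W - W\right) = -2 + 0 = -2$)
$d = 9$ ($d = \left(-1 - 2\right)^{2} = \left(-3\right)^{2} = 9$)
$27 d = 27 \cdot 9 = 243$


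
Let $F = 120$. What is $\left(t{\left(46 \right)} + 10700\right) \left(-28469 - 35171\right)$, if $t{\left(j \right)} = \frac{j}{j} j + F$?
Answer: $-691512240$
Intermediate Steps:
$t{\left(j \right)} = 120 + j$ ($t{\left(j \right)} = \frac{j}{j} j + 120 = 1 j + 120 = j + 120 = 120 + j$)
$\left(t{\left(46 \right)} + 10700\right) \left(-28469 - 35171\right) = \left(\left(120 + 46\right) + 10700\right) \left(-28469 - 35171\right) = \left(166 + 10700\right) \left(-63640\right) = 10866 \left(-63640\right) = -691512240$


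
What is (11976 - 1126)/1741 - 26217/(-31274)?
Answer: 384966697/54448034 ≈ 7.0704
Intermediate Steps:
(11976 - 1126)/1741 - 26217/(-31274) = 10850*(1/1741) - 26217*(-1/31274) = 10850/1741 + 26217/31274 = 384966697/54448034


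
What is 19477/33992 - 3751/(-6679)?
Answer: 257590875/227032568 ≈ 1.1346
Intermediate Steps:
19477/33992 - 3751/(-6679) = 19477*(1/33992) - 3751*(-1/6679) = 19477/33992 + 3751/6679 = 257590875/227032568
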